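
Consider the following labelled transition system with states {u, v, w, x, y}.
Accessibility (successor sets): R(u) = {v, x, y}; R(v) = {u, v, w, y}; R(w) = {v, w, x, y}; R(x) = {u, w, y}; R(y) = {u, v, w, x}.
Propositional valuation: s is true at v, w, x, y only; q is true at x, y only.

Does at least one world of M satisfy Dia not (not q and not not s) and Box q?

Recall that Box ψ holds at a world iff ψ holds at every accessible world, and Dia ψ holds iff ψ holds at some accessible world.
Let φ = Dia not (not q and not not s) and Box q. Evaluate φ at each world:
  u (successors {v, x, y}): φ is false.
  v (successors {u, v, w, y}): φ is false.
  w (successors {v, w, x, y}): φ is false.
  x (successors {u, w, y}): φ is false.
  y (successors {u, v, w, x}): φ is false.
For instance, at y:
  At y: Dia not (not q and not not s) is true, Box q is false, so Dia not (not q and not not s) and Box q is false.
    At y: Dia not (not q and not not s) requires not (not q and not not s) at some successor in {u, v, w, x}.
      not (not q and not not s) holds at u, so Dia not (not q and not not s) is true at y.
    At y: Box q requires q at every successor {u, v, w, x}.
      q fails at u, so Box q is false at y.

No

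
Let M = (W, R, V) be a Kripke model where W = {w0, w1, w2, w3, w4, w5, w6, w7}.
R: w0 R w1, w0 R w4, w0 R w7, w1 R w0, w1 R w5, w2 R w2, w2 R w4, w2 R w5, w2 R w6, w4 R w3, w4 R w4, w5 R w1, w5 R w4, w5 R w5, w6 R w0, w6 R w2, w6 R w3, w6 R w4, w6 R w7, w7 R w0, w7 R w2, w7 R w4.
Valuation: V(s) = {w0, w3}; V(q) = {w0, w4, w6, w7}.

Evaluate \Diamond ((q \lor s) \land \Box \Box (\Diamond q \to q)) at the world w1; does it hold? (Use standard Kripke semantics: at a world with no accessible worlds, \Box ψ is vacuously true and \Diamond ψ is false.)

No

At w1: \Diamond ((q \lor s) \land \Box \Box (\Diamond q \to q)) requires (q \lor s) \land \Box \Box (\Diamond q \to q) at some successor in {w0, w5}.
  At w0: (q \lor s) \land \Box \Box (\Diamond q \to q) is false.
  At w5: (q \lor s) \land \Box \Box (\Diamond q \to q) is false.
So \Diamond ((q \lor s) \land \Box \Box (\Diamond q \to q)) is false at w1.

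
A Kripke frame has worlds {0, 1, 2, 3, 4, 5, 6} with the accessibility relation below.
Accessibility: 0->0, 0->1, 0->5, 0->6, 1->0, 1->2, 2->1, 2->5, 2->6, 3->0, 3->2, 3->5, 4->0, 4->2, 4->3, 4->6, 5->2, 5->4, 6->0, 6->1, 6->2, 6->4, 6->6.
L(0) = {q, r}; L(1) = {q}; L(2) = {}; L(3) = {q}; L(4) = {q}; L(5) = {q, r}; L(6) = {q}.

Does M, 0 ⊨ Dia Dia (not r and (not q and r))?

At 0: Dia Dia (not r and (not q and r)) requires Dia (not r and (not q and r)) at some successor in {0, 1, 5, 6}.
  At 0: Dia (not r and (not q and r)) is false.
  At 1: Dia (not r and (not q and r)) is false.
  At 5: Dia (not r and (not q and r)) is false.
  At 6: Dia (not r and (not q and r)) is false.
So Dia Dia (not r and (not q and r)) is false at 0.

No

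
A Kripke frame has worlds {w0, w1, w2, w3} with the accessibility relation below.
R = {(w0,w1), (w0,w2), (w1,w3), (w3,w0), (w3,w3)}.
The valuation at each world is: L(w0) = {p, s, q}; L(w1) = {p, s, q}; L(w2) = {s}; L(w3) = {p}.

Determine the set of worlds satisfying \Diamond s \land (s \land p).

Let φ = \Diamond s \land (s \land p). Evaluate φ at each world:
  w0 (successors {w1, w2}): φ is true.
  w1 (successors {w3}): φ is false.
  w2 (successors ∅): φ is false.
  w3 (successors {w0, w3}): φ is false.
For instance, at w1:
  At w1: \Diamond s is false, s \land p is true, so \Diamond s \land (s \land p) is false.
    At w1: \Diamond s requires s at some successor in {w3}.
      At w3: s is false.
    So \Diamond s is false at w1.
Satisfying worlds: {w0}

w0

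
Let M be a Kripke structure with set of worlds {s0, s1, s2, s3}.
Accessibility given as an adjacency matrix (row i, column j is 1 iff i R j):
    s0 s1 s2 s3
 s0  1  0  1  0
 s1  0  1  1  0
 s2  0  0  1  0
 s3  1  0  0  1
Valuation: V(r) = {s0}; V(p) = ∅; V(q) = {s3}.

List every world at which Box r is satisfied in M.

Let φ = Box r. Evaluate φ at each world:
  s0 (successors {s0, s2}): φ is false.
  s1 (successors {s1, s2}): φ is false.
  s2 (successors {s2}): φ is false.
  s3 (successors {s0, s3}): φ is false.
For instance, at s2:
  At s2: Box r requires r at every successor {s2}.
    r fails at s2, so Box r is false at s2.
Satisfying worlds: none.

none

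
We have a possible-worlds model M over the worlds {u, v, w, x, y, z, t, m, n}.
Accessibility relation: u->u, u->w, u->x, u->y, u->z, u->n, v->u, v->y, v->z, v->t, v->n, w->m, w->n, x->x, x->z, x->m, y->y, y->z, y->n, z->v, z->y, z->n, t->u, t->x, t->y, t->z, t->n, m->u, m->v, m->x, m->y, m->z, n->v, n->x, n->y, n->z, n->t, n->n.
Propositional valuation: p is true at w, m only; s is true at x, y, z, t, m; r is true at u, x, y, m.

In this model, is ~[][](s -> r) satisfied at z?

Yes

Recall that []ψ holds at a world iff ψ holds at every accessible world, and <>ψ holds iff ψ holds at some accessible world.
At z: [][](s -> r) is false, so ~[][](s -> r) is true.
  At z: [][](s -> r) requires [](s -> r) at every successor {v, y, n}.
    [](s -> r) fails at v, so [][](s -> r) is false at z.
      At v: [](s -> r) requires s -> r at every successor {u, y, z, t, n}.
        s -> r fails at z, so [](s -> r) is false at v.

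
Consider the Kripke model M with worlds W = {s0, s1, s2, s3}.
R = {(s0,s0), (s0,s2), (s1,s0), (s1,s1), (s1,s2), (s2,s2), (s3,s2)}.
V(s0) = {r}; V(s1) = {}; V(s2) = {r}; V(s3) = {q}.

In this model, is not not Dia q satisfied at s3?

No

At s3: not Dia q is true, so not not Dia q is false.
  At s3: Dia q is false, so not Dia q is true.
    At s3: Dia q requires q at some successor in {s2}.
      At s2: q is false.
    So Dia q is false at s3.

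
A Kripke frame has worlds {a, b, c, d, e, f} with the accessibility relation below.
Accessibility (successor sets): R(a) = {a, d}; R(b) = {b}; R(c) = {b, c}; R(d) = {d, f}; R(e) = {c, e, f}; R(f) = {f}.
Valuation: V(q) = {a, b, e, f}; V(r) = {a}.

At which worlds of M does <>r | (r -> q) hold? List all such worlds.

Let φ = <>r | (r -> q). Evaluate φ at each world:
  a (successors {a, d}): φ is true.
  b (successors {b}): φ is true.
  c (successors {b, c}): φ is true.
  d (successors {d, f}): φ is true.
  e (successors {c, e, f}): φ is true.
  f (successors {f}): φ is true.
For instance, at b:
  At b: <>r is false, r -> q is true, so <>r | (r -> q) is true.
    At b: <>r requires r at some successor in {b}.
      At b: r is false.
    So <>r is false at b.
Satisfying worlds: {a, b, c, d, e, f}

a, b, c, d, e, f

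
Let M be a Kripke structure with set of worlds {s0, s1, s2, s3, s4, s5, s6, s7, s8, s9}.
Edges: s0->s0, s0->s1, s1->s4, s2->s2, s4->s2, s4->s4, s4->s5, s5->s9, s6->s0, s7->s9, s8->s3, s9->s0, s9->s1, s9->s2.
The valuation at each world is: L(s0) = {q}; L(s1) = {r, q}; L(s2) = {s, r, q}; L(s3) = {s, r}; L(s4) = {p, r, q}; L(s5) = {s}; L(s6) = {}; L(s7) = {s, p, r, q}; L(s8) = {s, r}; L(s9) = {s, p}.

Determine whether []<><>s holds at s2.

At s2: []<><>s requires <><>s at every successor {s2}.
    At s2: <><>s requires <>s at some successor in {s2}.
      <>s holds at s2, so <><>s is true at s2.
So []<><>s is true at s2.

Yes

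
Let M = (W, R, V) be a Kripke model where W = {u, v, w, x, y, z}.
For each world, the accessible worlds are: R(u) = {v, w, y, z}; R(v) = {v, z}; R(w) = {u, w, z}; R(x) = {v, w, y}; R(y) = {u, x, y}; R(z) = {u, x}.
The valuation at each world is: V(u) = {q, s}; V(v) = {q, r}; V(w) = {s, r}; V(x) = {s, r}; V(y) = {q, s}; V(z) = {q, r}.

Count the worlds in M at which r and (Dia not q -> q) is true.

Let φ = r and (Dia not q -> q). Evaluate φ at each world:
  u (successors {v, w, y, z}): φ is false.
  v (successors {v, z}): φ is true.
  w (successors {u, w, z}): φ is false.
  x (successors {v, w, y}): φ is false.
  y (successors {u, x, y}): φ is false.
  z (successors {u, x}): φ is true.
For instance, at w:
  At w: r is true, Dia not q -> q is false, so r and (Dia not q -> q) is false.
    At w: Dia not q is true, q is false, so Dia not q -> q is false.
      At w: Dia not q requires not q at some successor in {u, w, z}.
        not q holds at w, so Dia not q is true at w.
Satisfying worlds: {v, z}

2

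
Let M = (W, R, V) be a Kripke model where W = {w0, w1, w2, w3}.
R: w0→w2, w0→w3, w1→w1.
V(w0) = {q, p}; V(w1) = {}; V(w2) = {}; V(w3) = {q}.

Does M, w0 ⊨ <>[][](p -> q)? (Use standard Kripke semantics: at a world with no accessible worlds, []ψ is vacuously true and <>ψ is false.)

Yes

At w0: <>[][](p -> q) requires [][](p -> q) at some successor in {w2, w3}.
  [][](p -> q) holds at w2, so <>[][](p -> q) is true at w0.
    At w2: no accessible worlds, so [][](p -> q) holds vacuously.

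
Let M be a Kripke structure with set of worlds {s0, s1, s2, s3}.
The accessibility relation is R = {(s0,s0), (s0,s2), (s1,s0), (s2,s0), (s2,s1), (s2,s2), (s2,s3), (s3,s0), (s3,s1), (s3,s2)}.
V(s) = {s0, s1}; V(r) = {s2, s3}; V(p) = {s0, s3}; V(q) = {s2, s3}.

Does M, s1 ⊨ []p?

Yes

At s1: []p requires p at every successor {s0}.
  At s0: p is true.
So []p is true at s1.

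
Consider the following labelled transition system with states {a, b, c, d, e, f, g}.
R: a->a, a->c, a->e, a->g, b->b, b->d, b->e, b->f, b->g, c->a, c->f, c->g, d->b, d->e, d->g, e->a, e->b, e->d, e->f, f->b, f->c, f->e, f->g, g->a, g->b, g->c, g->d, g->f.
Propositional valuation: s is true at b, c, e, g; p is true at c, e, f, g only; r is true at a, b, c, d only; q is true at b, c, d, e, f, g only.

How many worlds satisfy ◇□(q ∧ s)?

4

Recall that □ψ holds at a world iff ψ holds at every accessible world, and ◇ψ holds iff ψ holds at some accessible world.
Let φ = ◇□(q ∧ s). Evaluate φ at each world:
  a (successors {a, c, e, g}): φ is false.
  b (successors {b, d, e, f, g}): φ is true.
  c (successors {a, f, g}): φ is true.
  d (successors {b, e, g}): φ is false.
  e (successors {a, b, d, f}): φ is true.
  f (successors {b, c, e, g}): φ is false.
  g (successors {a, b, c, d, f}): φ is true.
For instance, at c:
  At c: ◇□(q ∧ s) requires □(q ∧ s) at some successor in {a, f, g}.
    □(q ∧ s) holds at f, so ◇□(q ∧ s) is true at c.
      At f: □(q ∧ s) requires q ∧ s at every successor {b, c, e, g}.
        At b: q ∧ s is true.
        At c: q ∧ s is true.
        At e: q ∧ s is true.
        At g: q ∧ s is true.
      So □(q ∧ s) is true at f.
Satisfying worlds: {b, c, e, g}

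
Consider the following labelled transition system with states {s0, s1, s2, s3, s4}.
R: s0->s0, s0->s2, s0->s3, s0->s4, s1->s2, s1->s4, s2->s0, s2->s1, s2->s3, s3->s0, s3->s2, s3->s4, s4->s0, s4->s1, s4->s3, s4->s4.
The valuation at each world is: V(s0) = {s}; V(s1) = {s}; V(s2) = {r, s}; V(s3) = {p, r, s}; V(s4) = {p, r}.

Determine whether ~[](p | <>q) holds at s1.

At s1: [](p | <>q) is false, so ~[](p | <>q) is true.
  At s1: [](p | <>q) requires p | <>q at every successor {s2, s4}.
    p | <>q fails at s2, so [](p | <>q) is false at s1.
      At s2: p is false, <>q is false, so p | <>q is false.

Yes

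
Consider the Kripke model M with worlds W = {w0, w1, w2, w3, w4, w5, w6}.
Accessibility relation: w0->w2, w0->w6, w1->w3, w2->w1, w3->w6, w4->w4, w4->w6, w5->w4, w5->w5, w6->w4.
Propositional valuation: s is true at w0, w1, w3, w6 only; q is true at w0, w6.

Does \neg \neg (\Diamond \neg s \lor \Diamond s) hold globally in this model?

Let φ = \neg \neg (\Diamond \neg s \lor \Diamond s). Evaluate φ at each world:
  w0 (successors {w2, w6}): φ is true.
  w1 (successors {w3}): φ is true.
  w2 (successors {w1}): φ is true.
  w3 (successors {w6}): φ is true.
  w4 (successors {w4, w6}): φ is true.
  w5 (successors {w4, w5}): φ is true.
  w6 (successors {w4}): φ is true.
For instance, at w6:
  At w6: \neg (\Diamond \neg s \lor \Diamond s) is false, so \neg \neg (\Diamond \neg s \lor \Diamond s) is true.
    At w6: \Diamond \neg s \lor \Diamond s is true, so \neg (\Diamond \neg s \lor \Diamond s) is false.
      At w6: \Diamond \neg s is true, \Diamond s is false, so \Diamond \neg s \lor \Diamond s is true.

Yes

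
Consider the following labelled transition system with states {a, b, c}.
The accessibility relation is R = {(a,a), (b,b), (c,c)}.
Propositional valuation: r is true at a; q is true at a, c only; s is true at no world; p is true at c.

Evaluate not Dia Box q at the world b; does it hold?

At b: Dia Box q is false, so not Dia Box q is true.
  At b: Dia Box q requires Box q at some successor in {b}.
    At b: Box q is false.
  So Dia Box q is false at b.

Yes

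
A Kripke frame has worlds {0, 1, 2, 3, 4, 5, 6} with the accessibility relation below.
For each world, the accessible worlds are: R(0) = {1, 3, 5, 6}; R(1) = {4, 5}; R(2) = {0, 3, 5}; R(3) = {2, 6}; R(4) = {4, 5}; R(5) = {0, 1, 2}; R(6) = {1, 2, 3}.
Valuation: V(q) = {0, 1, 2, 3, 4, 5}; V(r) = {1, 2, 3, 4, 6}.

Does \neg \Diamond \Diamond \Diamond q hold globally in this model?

No

Let φ = \neg \Diamond \Diamond \Diamond q. Evaluate φ at each world:
  0 (successors {1, 3, 5, 6}): φ is false.
  1 (successors {4, 5}): φ is false.
  2 (successors {0, 3, 5}): φ is false.
  3 (successors {2, 6}): φ is false.
  4 (successors {4, 5}): φ is false.
  5 (successors {0, 1, 2}): φ is false.
  6 (successors {1, 2, 3}): φ is false.
Detail at 0 (counterexample):
  At 0: \Diamond \Diamond \Diamond q is true, so \neg \Diamond \Diamond \Diamond q is false.
    At 0: \Diamond \Diamond \Diamond q requires \Diamond \Diamond q at some successor in {1, 3, 5, 6}.
      \Diamond \Diamond q holds at 1, so \Diamond \Diamond \Diamond q is true at 0.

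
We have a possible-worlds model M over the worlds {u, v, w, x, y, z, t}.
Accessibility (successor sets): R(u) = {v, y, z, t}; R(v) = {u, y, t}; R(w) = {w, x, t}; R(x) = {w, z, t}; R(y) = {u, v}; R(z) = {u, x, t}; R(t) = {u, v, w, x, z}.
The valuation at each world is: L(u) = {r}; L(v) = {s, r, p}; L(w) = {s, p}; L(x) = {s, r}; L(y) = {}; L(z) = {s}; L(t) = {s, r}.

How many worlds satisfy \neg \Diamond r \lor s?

Let φ = \neg \Diamond r \lor s. Evaluate φ at each world:
  u (successors {v, y, z, t}): φ is false.
  v (successors {u, y, t}): φ is true.
  w (successors {w, x, t}): φ is true.
  x (successors {w, z, t}): φ is true.
  y (successors {u, v}): φ is false.
  z (successors {u, x, t}): φ is true.
  t (successors {u, v, w, x, z}): φ is true.
For instance, at y:
  At y: \neg \Diamond r is false, s is false, so \neg \Diamond r \lor s is false.
    At y: \Diamond r is true, so \neg \Diamond r is false.
      At y: \Diamond r requires r at some successor in {u, v}.
        r holds at u, so \Diamond r is true at y.
Satisfying worlds: {v, w, x, z, t}

5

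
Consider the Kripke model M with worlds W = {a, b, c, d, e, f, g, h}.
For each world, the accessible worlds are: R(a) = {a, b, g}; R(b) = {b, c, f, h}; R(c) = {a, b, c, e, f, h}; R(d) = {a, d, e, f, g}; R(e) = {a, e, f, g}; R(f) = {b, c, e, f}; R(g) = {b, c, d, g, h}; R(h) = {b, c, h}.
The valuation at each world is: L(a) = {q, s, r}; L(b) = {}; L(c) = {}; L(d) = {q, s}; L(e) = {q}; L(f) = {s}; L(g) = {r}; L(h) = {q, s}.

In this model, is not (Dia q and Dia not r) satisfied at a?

At a: Dia q and Dia not r is true, so not (Dia q and Dia not r) is false.
  At a: Dia q is true, Dia not r is true, so Dia q and Dia not r is true.
    At a: Dia q requires q at some successor in {a, b, g}.
      q holds at a, so Dia q is true at a.
    At a: Dia not r requires not r at some successor in {a, b, g}.
      not r holds at b, so Dia not r is true at a.

No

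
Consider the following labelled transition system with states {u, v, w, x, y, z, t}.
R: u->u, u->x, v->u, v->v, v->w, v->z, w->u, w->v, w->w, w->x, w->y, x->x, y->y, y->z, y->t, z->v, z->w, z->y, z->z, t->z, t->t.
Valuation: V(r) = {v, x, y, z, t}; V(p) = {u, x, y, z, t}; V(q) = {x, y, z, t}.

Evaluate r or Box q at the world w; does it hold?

No

At w: r is false, Box q is false, so r or Box q is false.
  At w: Box q requires q at every successor {u, v, w, x, y}.
    q fails at u, so Box q is false at w.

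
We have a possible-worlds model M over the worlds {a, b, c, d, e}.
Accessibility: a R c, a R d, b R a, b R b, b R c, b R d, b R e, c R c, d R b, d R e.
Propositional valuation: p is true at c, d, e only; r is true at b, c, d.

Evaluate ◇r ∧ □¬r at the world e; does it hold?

At e: ◇r is false, □¬r is true, so ◇r ∧ □¬r is false.
  At e: no accessible worlds, so ◇r is false.
  At e: no accessible worlds, so □¬r holds vacuously.

No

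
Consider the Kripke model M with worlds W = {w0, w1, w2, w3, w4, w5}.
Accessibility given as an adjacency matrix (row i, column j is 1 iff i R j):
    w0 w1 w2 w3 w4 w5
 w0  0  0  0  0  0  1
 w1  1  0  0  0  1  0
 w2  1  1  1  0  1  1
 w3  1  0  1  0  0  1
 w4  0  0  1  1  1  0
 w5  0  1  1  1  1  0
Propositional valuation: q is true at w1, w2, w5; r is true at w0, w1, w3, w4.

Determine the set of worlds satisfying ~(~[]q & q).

Let φ = ~(~[]q & q). Evaluate φ at each world:
  w0 (successors {w5}): φ is true.
  w1 (successors {w0, w4}): φ is false.
  w2 (successors {w0, w1, w2, w4, w5}): φ is false.
  w3 (successors {w0, w2, w5}): φ is true.
  w4 (successors {w2, w3, w4}): φ is true.
  w5 (successors {w1, w2, w3, w4}): φ is false.
For instance, at w5:
  At w5: ~[]q & q is true, so ~(~[]q & q) is false.
    At w5: ~[]q is true, q is true, so ~[]q & q is true.
      At w5: []q is false, so ~[]q is true.
Satisfying worlds: {w0, w3, w4}

w0, w3, w4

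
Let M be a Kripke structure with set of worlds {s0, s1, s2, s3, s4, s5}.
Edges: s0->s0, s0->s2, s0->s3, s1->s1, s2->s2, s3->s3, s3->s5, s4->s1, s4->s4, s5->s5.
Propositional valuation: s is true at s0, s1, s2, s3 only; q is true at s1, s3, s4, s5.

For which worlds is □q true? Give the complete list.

s1, s3, s4, s5

Recall that □ψ holds at a world iff ψ holds at every accessible world, and ◇ψ holds iff ψ holds at some accessible world.
Let φ = □q. Evaluate φ at each world:
  s0 (successors {s0, s2, s3}): φ is false.
  s1 (successors {s1}): φ is true.
  s2 (successors {s2}): φ is false.
  s3 (successors {s3, s5}): φ is true.
  s4 (successors {s1, s4}): φ is true.
  s5 (successors {s5}): φ is true.
For instance, at s5:
  At s5: □q requires q at every successor {s5}.
    At s5: q is true.
  So □q is true at s5.
Satisfying worlds: {s1, s3, s4, s5}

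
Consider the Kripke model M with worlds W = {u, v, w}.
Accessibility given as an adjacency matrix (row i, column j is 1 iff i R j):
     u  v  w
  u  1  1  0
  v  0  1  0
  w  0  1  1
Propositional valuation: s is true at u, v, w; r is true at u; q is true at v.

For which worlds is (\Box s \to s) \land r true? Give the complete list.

u

Let φ = (\Box s \to s) \land r. Evaluate φ at each world:
  u (successors {u, v}): φ is true.
  v (successors {v}): φ is false.
  w (successors {v, w}): φ is false.
For instance, at w:
  At w: \Box s \to s is true, r is false, so (\Box s \to s) \land r is false.
    At w: \Box s is true, s is true, so \Box s \to s is true.
      At w: \Box s requires s at every successor {v, w}.
        At v: s is true.
        At w: s is true.
      So \Box s is true at w.
Satisfying worlds: {u}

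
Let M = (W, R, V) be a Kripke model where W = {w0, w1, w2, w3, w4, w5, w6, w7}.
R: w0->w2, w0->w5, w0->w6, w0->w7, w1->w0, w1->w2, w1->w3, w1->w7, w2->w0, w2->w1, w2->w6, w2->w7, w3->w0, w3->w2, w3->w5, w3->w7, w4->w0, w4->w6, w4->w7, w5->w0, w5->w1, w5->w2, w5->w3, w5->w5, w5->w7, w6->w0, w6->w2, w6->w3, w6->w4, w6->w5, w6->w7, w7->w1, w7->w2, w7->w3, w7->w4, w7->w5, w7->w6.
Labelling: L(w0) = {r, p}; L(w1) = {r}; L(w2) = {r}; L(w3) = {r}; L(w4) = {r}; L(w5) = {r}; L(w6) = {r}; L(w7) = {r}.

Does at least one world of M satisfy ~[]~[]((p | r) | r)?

Let φ = ~[]~[]((p | r) | r). Evaluate φ at each world:
  w0 (successors {w2, w5, w6, w7}): φ is true.
  w1 (successors {w0, w2, w3, w7}): φ is true.
  w2 (successors {w0, w1, w6, w7}): φ is true.
  w3 (successors {w0, w2, w5, w7}): φ is true.
  w4 (successors {w0, w6, w7}): φ is true.
  w5 (successors {w0, w1, w2, w3, w5, w7}): φ is true.
  w6 (successors {w0, w2, w3, w4, w5, w7}): φ is true.
  w7 (successors {w1, w2, w3, w4, w5, w6}): φ is true.
Detail at w0 (witness):
  At w0: []~[]((p | r) | r) is false, so ~[]~[]((p | r) | r) is true.
    At w0: []~[]((p | r) | r) requires ~[]((p | r) | r) at every successor {w2, w5, w6, w7}.
      ~[]((p | r) | r) fails at w2, so []~[]((p | r) | r) is false at w0.

Yes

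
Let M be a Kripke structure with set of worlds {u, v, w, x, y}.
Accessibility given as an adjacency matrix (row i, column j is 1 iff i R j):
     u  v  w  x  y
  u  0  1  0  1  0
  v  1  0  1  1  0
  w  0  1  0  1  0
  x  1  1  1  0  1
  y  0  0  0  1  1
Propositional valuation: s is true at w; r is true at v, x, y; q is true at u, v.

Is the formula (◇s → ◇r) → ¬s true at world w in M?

Recall that ◇ψ holds at a world iff ψ holds at some accessible world.
At w: ◇s → ◇r is true, ¬s is false, so (◇s → ◇r) → ¬s is false.
  At w: ◇s is false, ◇r is true, so ◇s → ◇r is true.
    At w: ◇s requires s at some successor in {v, x}.
      At v: s is false.
      At x: s is false.
    So ◇s is false at w.
    At w: ◇r requires r at some successor in {v, x}.
      r holds at v, so ◇r is true at w.

No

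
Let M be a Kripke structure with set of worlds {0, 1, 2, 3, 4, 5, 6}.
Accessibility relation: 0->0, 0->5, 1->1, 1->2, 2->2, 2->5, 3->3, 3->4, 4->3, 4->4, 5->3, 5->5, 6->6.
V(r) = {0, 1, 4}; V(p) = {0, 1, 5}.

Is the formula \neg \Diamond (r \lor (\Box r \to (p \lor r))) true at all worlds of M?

Recall that \Box ψ holds at a world iff ψ holds at every accessible world, and \Diamond ψ holds iff ψ holds at some accessible world.
Let φ = \neg \Diamond (r \lor (\Box r \to (p \lor r))). Evaluate φ at each world:
  0 (successors {0, 5}): φ is false.
  1 (successors {1, 2}): φ is false.
  2 (successors {2, 5}): φ is false.
  3 (successors {3, 4}): φ is false.
  4 (successors {3, 4}): φ is false.
  5 (successors {3, 5}): φ is false.
  6 (successors {6}): φ is false.
Detail at 0 (counterexample):
  At 0: \Diamond (r \lor (\Box r \to (p \lor r))) is true, so \neg \Diamond (r \lor (\Box r \to (p \lor r))) is false.
    At 0: \Diamond (r \lor (\Box r \to (p \lor r))) requires r \lor (\Box r \to (p \lor r)) at some successor in {0, 5}.
      r \lor (\Box r \to (p \lor r)) holds at 0, so \Diamond (r \lor (\Box r \to (p \lor r))) is true at 0.

No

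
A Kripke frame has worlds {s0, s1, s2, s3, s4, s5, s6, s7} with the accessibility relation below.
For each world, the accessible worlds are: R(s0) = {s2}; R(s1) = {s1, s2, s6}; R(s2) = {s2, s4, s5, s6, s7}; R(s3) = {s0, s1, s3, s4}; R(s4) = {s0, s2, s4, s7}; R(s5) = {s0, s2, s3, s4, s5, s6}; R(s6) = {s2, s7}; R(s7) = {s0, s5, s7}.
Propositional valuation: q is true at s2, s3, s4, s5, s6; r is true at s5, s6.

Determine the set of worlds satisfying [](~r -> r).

Let φ = [](~r -> r). Evaluate φ at each world:
  s0 (successors {s2}): φ is false.
  s1 (successors {s1, s2, s6}): φ is false.
  s2 (successors {s2, s4, s5, s6, s7}): φ is false.
  s3 (successors {s0, s1, s3, s4}): φ is false.
  s4 (successors {s0, s2, s4, s7}): φ is false.
  s5 (successors {s0, s2, s3, s4, s5, s6}): φ is false.
  s6 (successors {s2, s7}): φ is false.
  s7 (successors {s0, s5, s7}): φ is false.
For instance, at s7:
  At s7: [](~r -> r) requires ~r -> r at every successor {s0, s5, s7}.
    ~r -> r fails at s0, so [](~r -> r) is false at s7.
Satisfying worlds: none.

none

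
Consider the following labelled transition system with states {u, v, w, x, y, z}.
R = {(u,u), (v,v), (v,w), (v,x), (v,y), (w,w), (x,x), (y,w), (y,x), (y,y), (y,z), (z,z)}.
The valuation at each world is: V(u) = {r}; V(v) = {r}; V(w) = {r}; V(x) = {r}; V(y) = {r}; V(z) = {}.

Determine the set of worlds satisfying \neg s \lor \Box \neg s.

Let φ = \neg s \lor \Box \neg s. Evaluate φ at each world:
  u (successors {u}): φ is true.
  v (successors {v, w, x, y}): φ is true.
  w (successors {w}): φ is true.
  x (successors {x}): φ is true.
  y (successors {w, x, y, z}): φ is true.
  z (successors {z}): φ is true.
For instance, at u:
  At u: \neg s is true, \Box \neg s is true, so \neg s \lor \Box \neg s is true.
    At u: \Box \neg s requires \neg s at every successor {u}.
      At u: \neg s is true.
    So \Box \neg s is true at u.
Satisfying worlds: {u, v, w, x, y, z}

u, v, w, x, y, z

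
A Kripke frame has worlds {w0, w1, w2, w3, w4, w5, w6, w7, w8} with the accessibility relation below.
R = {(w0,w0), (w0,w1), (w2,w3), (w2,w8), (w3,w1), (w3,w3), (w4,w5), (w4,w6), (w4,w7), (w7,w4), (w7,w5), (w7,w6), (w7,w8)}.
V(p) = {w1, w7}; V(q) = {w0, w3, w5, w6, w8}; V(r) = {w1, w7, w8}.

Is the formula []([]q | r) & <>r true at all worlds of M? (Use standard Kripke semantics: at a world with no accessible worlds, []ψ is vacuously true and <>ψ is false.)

No

Let φ = []([]q | r) & <>r. Evaluate φ at each world:
  w0 (successors {w0, w1}): φ is false.
  w1 (successors ∅): φ is false.
  w2 (successors {w3, w8}): φ is false.
  w3 (successors {w1, w3}): φ is false.
  w4 (successors {w5, w6, w7}): φ is true.
  w5 (successors ∅): φ is false.
  w6 (successors ∅): φ is false.
  w7 (successors {w4, w5, w6, w8}): φ is false.
  w8 (successors ∅): φ is false.
Detail at w0 (counterexample):
  At w0: []([]q | r) is false, <>r is true, so []([]q | r) & <>r is false.
    At w0: []([]q | r) requires []q | r at every successor {w0, w1}.
      []q | r fails at w0, so []([]q | r) is false at w0.
    At w0: <>r requires r at some successor in {w0, w1}.
      r holds at w1, so <>r is true at w0.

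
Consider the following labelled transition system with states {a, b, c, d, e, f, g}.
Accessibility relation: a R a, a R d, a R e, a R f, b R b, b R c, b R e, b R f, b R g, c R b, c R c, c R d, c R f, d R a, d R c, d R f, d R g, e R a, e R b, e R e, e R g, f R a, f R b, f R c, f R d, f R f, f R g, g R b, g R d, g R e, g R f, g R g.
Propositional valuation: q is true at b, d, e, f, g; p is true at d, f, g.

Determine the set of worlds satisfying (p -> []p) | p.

Let φ = (p -> []p) | p. Evaluate φ at each world:
  a (successors {a, d, e, f}): φ is true.
  b (successors {b, c, e, f, g}): φ is true.
  c (successors {b, c, d, f}): φ is true.
  d (successors {a, c, f, g}): φ is true.
  e (successors {a, b, e, g}): φ is true.
  f (successors {a, b, c, d, f, g}): φ is true.
  g (successors {b, d, e, f, g}): φ is true.
For instance, at d:
  At d: p -> []p is false, p is true, so (p -> []p) | p is true.
    At d: p is true, []p is false, so p -> []p is false.
      At d: []p requires p at every successor {a, c, f, g}.
        p fails at a, so []p is false at d.
Satisfying worlds: {a, b, c, d, e, f, g}

a, b, c, d, e, f, g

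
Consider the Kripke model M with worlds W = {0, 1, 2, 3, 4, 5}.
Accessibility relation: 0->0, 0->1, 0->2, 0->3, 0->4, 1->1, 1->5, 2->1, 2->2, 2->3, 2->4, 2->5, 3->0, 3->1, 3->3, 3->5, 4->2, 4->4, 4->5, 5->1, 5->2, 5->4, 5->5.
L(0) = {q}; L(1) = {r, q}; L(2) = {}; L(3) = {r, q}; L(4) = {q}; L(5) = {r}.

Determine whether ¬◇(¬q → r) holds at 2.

No

At 2: ◇(¬q → r) is true, so ¬◇(¬q → r) is false.
  At 2: ◇(¬q → r) requires ¬q → r at some successor in {1, 2, 3, 4, 5}.
    ¬q → r holds at 1, so ◇(¬q → r) is true at 2.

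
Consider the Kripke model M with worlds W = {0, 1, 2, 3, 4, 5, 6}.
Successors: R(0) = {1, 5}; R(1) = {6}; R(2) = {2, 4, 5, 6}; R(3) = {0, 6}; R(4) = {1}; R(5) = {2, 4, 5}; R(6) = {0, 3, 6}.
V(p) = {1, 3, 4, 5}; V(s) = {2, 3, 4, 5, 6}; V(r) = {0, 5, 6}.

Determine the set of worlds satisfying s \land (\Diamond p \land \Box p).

Let φ = s \land (\Diamond p \land \Box p). Evaluate φ at each world:
  0 (successors {1, 5}): φ is false.
  1 (successors {6}): φ is false.
  2 (successors {2, 4, 5, 6}): φ is false.
  3 (successors {0, 6}): φ is false.
  4 (successors {1}): φ is true.
  5 (successors {2, 4, 5}): φ is false.
  6 (successors {0, 3, 6}): φ is false.
For instance, at 4:
  At 4: s is true, \Diamond p \land \Box p is true, so s \land (\Diamond p \land \Box p) is true.
    At 4: \Diamond p is true, \Box p is true, so \Diamond p \land \Box p is true.
      At 4: \Diamond p requires p at some successor in {1}.
        p holds at 1, so \Diamond p is true at 4.
      At 4: \Box p requires p at every successor {1}.
        At 1: p is true.
      So \Box p is true at 4.
Satisfying worlds: {4}

4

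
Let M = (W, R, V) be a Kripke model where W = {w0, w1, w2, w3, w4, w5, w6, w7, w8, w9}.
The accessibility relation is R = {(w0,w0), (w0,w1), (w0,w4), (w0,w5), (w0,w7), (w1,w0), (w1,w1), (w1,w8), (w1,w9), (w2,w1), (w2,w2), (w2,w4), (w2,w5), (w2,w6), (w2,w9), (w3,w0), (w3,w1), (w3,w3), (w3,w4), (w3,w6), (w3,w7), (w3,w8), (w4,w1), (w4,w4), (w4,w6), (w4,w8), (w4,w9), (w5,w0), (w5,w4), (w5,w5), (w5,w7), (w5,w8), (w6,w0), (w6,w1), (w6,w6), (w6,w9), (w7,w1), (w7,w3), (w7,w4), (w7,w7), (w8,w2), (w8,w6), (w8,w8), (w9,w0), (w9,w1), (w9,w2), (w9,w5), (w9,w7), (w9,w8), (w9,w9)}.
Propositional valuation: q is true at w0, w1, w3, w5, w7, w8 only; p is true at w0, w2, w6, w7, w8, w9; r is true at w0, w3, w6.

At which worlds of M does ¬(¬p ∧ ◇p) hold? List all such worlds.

w0, w2, w6, w7, w8, w9

Let φ = ¬(¬p ∧ ◇p). Evaluate φ at each world:
  w0 (successors {w0, w1, w4, w5, w7}): φ is true.
  w1 (successors {w0, w1, w8, w9}): φ is false.
  w2 (successors {w1, w2, w4, w5, w6, w9}): φ is true.
  w3 (successors {w0, w1, w3, w4, w6, w7, w8}): φ is false.
  w4 (successors {w1, w4, w6, w8, w9}): φ is false.
  w5 (successors {w0, w4, w5, w7, w8}): φ is false.
  w6 (successors {w0, w1, w6, w9}): φ is true.
  w7 (successors {w1, w3, w4, w7}): φ is true.
  w8 (successors {w2, w6, w8}): φ is true.
  w9 (successors {w0, w1, w2, w5, w7, w8, w9}): φ is true.
For instance, at w4:
  At w4: ¬p ∧ ◇p is true, so ¬(¬p ∧ ◇p) is false.
    At w4: ¬p is true, ◇p is true, so ¬p ∧ ◇p is true.
      At w4: ◇p requires p at some successor in {w1, w4, w6, w8, w9}.
        p holds at w6, so ◇p is true at w4.
Satisfying worlds: {w0, w2, w6, w7, w8, w9}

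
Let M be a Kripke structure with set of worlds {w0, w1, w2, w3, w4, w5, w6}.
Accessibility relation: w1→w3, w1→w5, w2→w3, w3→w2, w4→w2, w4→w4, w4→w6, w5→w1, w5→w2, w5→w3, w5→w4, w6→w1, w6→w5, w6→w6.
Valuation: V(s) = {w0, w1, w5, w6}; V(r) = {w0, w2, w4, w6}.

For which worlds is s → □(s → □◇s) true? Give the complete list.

Let φ = s → □(s → □◇s). Evaluate φ at each world:
  w0 (successors ∅): φ is true.
  w1 (successors {w3, w5}): φ is false.
  w2 (successors {w3}): φ is true.
  w3 (successors {w2}): φ is true.
  w4 (successors {w2, w4, w6}): φ is true.
  w5 (successors {w1, w2, w3, w4}): φ is false.
  w6 (successors {w1, w5, w6}): φ is false.
For instance, at w6:
  At w6: s is true, □(s → □◇s) is false, so s → □(s → □◇s) is false.
    At w6: □(s → □◇s) requires s → □◇s at every successor {w1, w5, w6}.
      s → □◇s fails at w1, so □(s → □◇s) is false at w6.
Satisfying worlds: {w0, w2, w3, w4}

w0, w2, w3, w4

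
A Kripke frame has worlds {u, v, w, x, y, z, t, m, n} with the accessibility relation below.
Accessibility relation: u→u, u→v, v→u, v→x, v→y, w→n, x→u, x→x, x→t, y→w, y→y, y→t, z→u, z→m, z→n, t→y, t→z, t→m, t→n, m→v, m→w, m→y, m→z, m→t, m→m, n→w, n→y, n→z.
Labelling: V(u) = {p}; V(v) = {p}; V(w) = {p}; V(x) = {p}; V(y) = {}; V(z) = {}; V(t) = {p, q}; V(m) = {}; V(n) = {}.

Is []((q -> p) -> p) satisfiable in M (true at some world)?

Yes

Let φ = []((q -> p) -> p). Evaluate φ at each world:
  u (successors {u, v}): φ is true.
  v (successors {u, x, y}): φ is false.
  w (successors {n}): φ is false.
  x (successors {u, x, t}): φ is true.
  y (successors {w, y, t}): φ is false.
  z (successors {u, m, n}): φ is false.
  t (successors {y, z, m, n}): φ is false.
  m (successors {v, w, y, z, t, m}): φ is false.
  n (successors {w, y, z}): φ is false.
Detail at u (witness):
  At u: []((q -> p) -> p) requires (q -> p) -> p at every successor {u, v}.
    At u: (q -> p) -> p is true.
    At v: (q -> p) -> p is true.
  So []((q -> p) -> p) is true at u.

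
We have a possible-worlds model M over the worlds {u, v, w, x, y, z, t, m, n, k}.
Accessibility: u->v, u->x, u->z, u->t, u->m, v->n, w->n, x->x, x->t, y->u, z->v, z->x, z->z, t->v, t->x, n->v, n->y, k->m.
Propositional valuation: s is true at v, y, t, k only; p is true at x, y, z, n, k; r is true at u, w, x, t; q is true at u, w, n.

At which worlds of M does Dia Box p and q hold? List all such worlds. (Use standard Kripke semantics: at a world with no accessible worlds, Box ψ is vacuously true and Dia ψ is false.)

Let φ = Dia Box p and q. Evaluate φ at each world:
  u (successors {v, x, z, t, m}): φ is true.
  v (successors {n}): φ is false.
  w (successors {n}): φ is false.
  x (successors {x, t}): φ is false.
  y (successors {u}): φ is false.
  z (successors {v, x, z}): φ is false.
  t (successors {v, x}): φ is false.
  m (successors ∅): φ is false.
  n (successors {v, y}): φ is true.
  k (successors {m}): φ is false.
For instance, at k:
  At k: Dia Box p is true, q is false, so Dia Box p and q is false.
    At k: Dia Box p requires Box p at some successor in {m}.
      Box p holds at m, so Dia Box p is true at k.
Satisfying worlds: {u, n}

u, n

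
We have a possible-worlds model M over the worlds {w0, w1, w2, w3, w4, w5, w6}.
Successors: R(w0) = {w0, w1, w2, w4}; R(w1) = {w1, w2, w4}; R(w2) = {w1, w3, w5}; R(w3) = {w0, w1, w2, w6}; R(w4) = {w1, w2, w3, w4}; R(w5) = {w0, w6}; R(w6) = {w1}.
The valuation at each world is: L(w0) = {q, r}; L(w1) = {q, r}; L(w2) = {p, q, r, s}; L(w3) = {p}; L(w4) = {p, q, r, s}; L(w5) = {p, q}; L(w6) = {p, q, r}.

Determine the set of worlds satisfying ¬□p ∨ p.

w0, w1, w2, w3, w4, w5, w6

Recall that □ψ holds at a world iff ψ holds at every accessible world, and ◇ψ holds iff ψ holds at some accessible world.
Let φ = ¬□p ∨ p. Evaluate φ at each world:
  w0 (successors {w0, w1, w2, w4}): φ is true.
  w1 (successors {w1, w2, w4}): φ is true.
  w2 (successors {w1, w3, w5}): φ is true.
  w3 (successors {w0, w1, w2, w6}): φ is true.
  w4 (successors {w1, w2, w3, w4}): φ is true.
  w5 (successors {w0, w6}): φ is true.
  w6 (successors {w1}): φ is true.
For instance, at w1:
  At w1: ¬□p is true, p is false, so ¬□p ∨ p is true.
    At w1: □p is false, so ¬□p is true.
      At w1: □p requires p at every successor {w1, w2, w4}.
        p fails at w1, so □p is false at w1.
Satisfying worlds: {w0, w1, w2, w3, w4, w5, w6}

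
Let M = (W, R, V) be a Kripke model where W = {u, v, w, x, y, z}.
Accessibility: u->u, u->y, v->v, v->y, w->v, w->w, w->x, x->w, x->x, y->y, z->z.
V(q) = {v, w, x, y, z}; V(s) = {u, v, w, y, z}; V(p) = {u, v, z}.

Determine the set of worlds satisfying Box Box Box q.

Let φ = Box Box Box q. Evaluate φ at each world:
  u (successors {u, y}): φ is false.
  v (successors {v, y}): φ is true.
  w (successors {v, w, x}): φ is true.
  x (successors {w, x}): φ is true.
  y (successors {y}): φ is true.
  z (successors {z}): φ is true.
For instance, at u:
  At u: Box Box Box q requires Box Box q at every successor {u, y}.
    Box Box q fails at u, so Box Box Box q is false at u.
      At u: Box Box q requires Box q at every successor {u, y}.
        Box q fails at u, so Box Box q is false at u.
Satisfying worlds: {v, w, x, y, z}

v, w, x, y, z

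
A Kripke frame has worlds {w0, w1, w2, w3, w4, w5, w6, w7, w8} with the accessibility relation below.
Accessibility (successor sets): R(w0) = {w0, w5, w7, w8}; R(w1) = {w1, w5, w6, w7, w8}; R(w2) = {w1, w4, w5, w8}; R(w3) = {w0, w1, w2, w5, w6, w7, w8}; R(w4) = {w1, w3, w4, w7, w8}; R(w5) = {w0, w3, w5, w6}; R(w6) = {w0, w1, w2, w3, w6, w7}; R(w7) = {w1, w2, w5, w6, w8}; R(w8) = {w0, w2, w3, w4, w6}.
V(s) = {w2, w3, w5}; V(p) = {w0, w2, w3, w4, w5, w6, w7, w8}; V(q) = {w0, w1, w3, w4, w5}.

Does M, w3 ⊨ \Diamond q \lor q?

At w3: \Diamond q is true, q is true, so \Diamond q \lor q is true.
  At w3: \Diamond q requires q at some successor in {w0, w1, w2, w5, w6, w7, w8}.
    q holds at w0, so \Diamond q is true at w3.

Yes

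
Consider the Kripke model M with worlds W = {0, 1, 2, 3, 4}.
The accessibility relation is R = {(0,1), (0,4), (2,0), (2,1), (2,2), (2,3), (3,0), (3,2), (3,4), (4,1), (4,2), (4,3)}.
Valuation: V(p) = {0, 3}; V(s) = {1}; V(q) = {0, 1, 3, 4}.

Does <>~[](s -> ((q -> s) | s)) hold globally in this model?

No

Let φ = <>~[](s -> ((q -> s) | s)). Evaluate φ at each world:
  0 (successors {1, 4}): φ is false.
  1 (successors ∅): φ is false.
  2 (successors {0, 1, 2, 3}): φ is false.
  3 (successors {0, 2, 4}): φ is false.
  4 (successors {1, 2, 3}): φ is false.
Detail at 0 (counterexample):
  At 0: <>~[](s -> ((q -> s) | s)) requires ~[](s -> ((q -> s) | s)) at some successor in {1, 4}.
    At 1: ~[](s -> ((q -> s) | s)) is false.
    At 4: ~[](s -> ((q -> s) | s)) is false.
  So <>~[](s -> ((q -> s) | s)) is false at 0.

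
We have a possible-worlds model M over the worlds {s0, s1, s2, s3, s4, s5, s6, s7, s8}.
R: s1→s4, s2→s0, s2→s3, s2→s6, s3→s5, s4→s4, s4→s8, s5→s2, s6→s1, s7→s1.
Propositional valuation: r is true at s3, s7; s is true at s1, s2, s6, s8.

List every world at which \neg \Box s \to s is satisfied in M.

Let φ = \neg \Box s \to s. Evaluate φ at each world:
  s0 (successors ∅): φ is true.
  s1 (successors {s4}): φ is true.
  s2 (successors {s0, s3, s6}): φ is true.
  s3 (successors {s5}): φ is false.
  s4 (successors {s4, s8}): φ is false.
  s5 (successors {s2}): φ is true.
  s6 (successors {s1}): φ is true.
  s7 (successors {s1}): φ is true.
  s8 (successors ∅): φ is true.
For instance, at s1:
  At s1: \neg \Box s is true, s is true, so \neg \Box s \to s is true.
    At s1: \Box s is false, so \neg \Box s is true.
      At s1: \Box s requires s at every successor {s4}.
        s fails at s4, so \Box s is false at s1.
Satisfying worlds: {s0, s1, s2, s5, s6, s7, s8}

s0, s1, s2, s5, s6, s7, s8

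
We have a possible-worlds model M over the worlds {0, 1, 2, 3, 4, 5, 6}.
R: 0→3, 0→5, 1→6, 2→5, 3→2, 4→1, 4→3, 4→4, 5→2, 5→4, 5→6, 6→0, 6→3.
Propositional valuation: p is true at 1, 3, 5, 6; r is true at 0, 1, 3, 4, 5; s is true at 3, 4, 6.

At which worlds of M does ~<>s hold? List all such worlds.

2, 3

Let φ = ~<>s. Evaluate φ at each world:
  0 (successors {3, 5}): φ is false.
  1 (successors {6}): φ is false.
  2 (successors {5}): φ is true.
  3 (successors {2}): φ is true.
  4 (successors {1, 3, 4}): φ is false.
  5 (successors {2, 4, 6}): φ is false.
  6 (successors {0, 3}): φ is false.
For instance, at 5:
  At 5: <>s is true, so ~<>s is false.
    At 5: <>s requires s at some successor in {2, 4, 6}.
      s holds at 4, so <>s is true at 5.
Satisfying worlds: {2, 3}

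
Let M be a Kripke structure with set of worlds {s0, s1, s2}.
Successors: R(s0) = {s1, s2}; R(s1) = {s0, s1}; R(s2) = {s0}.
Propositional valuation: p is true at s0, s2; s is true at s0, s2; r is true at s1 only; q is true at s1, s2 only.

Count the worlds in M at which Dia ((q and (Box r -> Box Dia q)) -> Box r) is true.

2

Let φ = Dia ((q and (Box r -> Box Dia q)) -> Box r). Evaluate φ at each world:
  s0 (successors {s1, s2}): φ is false.
  s1 (successors {s0, s1}): φ is true.
  s2 (successors {s0}): φ is true.
For instance, at s2:
  At s2: Dia ((q and (Box r -> Box Dia q)) -> Box r) requires (q and (Box r -> Box Dia q)) -> Box r at some successor in {s0}.
    (q and (Box r -> Box Dia q)) -> Box r holds at s0, so Dia ((q and (Box r -> Box Dia q)) -> Box r) is true at s2.
      At s0: q and (Box r -> Box Dia q) is false, Box r is false, so (q and (Box r -> Box Dia q)) -> Box r is true.
Satisfying worlds: {s1, s2}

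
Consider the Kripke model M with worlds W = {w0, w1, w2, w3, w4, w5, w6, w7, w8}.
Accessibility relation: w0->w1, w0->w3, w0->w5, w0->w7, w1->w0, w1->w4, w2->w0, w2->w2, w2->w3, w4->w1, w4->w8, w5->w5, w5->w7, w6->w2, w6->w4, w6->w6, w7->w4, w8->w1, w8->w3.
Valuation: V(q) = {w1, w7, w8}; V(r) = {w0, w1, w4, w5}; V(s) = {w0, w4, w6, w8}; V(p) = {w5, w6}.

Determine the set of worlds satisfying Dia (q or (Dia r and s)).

Recall that Dia ψ holds at a world iff ψ holds at some accessible world.
Let φ = Dia (q or (Dia r and s)). Evaluate φ at each world:
  w0 (successors {w1, w3, w5, w7}): φ is true.
  w1 (successors {w0, w4}): φ is true.
  w2 (successors {w0, w2, w3}): φ is true.
  w3 (successors ∅): φ is false.
  w4 (successors {w1, w8}): φ is true.
  w5 (successors {w5, w7}): φ is true.
  w6 (successors {w2, w4, w6}): φ is true.
  w7 (successors {w4}): φ is true.
  w8 (successors {w1, w3}): φ is true.
For instance, at w4:
  At w4: Dia (q or (Dia r and s)) requires q or (Dia r and s) at some successor in {w1, w8}.
    q or (Dia r and s) holds at w1, so Dia (q or (Dia r and s)) is true at w4.
      At w1: q is true, Dia r and s is false, so q or (Dia r and s) is true.
Satisfying worlds: {w0, w1, w2, w4, w5, w6, w7, w8}

w0, w1, w2, w4, w5, w6, w7, w8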